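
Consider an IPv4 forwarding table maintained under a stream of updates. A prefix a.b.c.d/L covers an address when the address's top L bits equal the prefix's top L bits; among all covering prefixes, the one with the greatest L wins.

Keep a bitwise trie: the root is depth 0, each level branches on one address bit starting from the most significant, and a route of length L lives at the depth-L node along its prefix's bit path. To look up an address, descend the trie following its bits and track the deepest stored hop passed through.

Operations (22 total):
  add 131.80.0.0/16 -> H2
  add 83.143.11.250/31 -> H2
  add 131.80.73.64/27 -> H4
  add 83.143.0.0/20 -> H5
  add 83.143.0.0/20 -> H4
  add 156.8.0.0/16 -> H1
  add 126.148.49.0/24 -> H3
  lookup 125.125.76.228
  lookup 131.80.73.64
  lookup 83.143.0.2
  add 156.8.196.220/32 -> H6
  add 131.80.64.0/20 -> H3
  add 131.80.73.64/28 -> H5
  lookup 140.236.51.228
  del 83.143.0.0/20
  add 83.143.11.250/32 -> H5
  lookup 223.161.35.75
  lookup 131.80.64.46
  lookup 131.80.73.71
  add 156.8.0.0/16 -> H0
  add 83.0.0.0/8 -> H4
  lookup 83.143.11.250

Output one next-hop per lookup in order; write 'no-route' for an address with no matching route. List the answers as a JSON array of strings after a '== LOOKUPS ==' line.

Apply in order:
  + 131.80.0.0/16 (H2) depth=16
  + 83.143.11.250/31 (H2) depth=31
  + 131.80.73.64/27 (H4) depth=27
  + 83.143.0.0/20 (H5) depth=20
  + 83.143.0.0/20 (H4) depth=20
  + 156.8.0.0/16 (H1) depth=16
  + 126.148.49.0/24 (H3) depth=24
  Q 125.125.76.228: descend 011111 ; hops seen [∅] ; pick no-route
  Q 131.80.73.64: descend 100000110101000001001001010 ; hops seen [H2,H4] ; pick H4
  Q 83.143.0.2: descend 01010011100011110000 ; hops seen [H4] ; pick H4
  + 156.8.196.220/32 (H6) depth=32
  + 131.80.64.0/20 (H3) depth=20
  + 131.80.73.64/28 (H5) depth=28
  Q 140.236.51.228: descend 1000 ; hops seen [∅] ; pick no-route
  - 83.143.0.0/20 clear@20
  + 83.143.11.250/32 (H5) depth=32
  Q 223.161.35.75: descend 1 ; hops seen [∅] ; pick no-route
  Q 131.80.64.46: descend 10000011010100000100 ; hops seen [H2,H3] ; pick H3
  Q 131.80.73.71: descend 1000001101010000010010010100 ; hops seen [H2,H3,H4,H5] ; pick H5
  + 156.8.0.0/16 (H0) depth=16
  + 83.0.0.0/8 (H4) depth=8
  Q 83.143.11.250: descend 01010011100011110000101111111010 ; hops seen [H4,H2,H5] ; pick H5

== LOOKUPS ==
["no-route","H4","H4","no-route","no-route","H3","H5","H5"]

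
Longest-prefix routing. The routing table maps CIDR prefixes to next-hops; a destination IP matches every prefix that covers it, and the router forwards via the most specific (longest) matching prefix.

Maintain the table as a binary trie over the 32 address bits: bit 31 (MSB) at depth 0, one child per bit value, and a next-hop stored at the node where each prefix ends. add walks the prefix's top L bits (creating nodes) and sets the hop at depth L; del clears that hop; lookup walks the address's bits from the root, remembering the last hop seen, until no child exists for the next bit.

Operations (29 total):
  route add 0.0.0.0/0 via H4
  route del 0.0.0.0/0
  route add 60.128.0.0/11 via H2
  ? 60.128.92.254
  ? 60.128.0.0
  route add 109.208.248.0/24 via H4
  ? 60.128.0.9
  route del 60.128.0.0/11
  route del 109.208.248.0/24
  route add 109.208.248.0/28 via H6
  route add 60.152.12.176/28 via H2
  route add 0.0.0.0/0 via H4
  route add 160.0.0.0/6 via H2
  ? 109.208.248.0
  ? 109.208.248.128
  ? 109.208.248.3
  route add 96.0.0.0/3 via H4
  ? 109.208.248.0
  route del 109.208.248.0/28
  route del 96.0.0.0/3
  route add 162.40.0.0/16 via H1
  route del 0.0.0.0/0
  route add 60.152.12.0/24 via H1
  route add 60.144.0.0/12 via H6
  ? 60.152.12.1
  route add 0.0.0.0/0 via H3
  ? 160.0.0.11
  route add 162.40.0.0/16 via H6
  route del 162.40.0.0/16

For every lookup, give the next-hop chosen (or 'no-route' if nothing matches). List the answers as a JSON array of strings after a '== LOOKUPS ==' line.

Trace:
  + 0.0.0.0/0 (H4) depth=0
  - 0.0.0.0/0 clear@0
  + 60.128.0.0/11 (H2) depth=11
  ? 60.128.92.254  path d0:-→d1:-→d2:-→d3:-→d4:-→d5:-→d6:-→d7:-→d8:-→d9:-→d10:-→d11:H2  best=H2
  ? 60.128.0.0  path d0:-→d1:-→d2:-→d3:-→d4:-→d5:-→d6:-→d7:-→d8:-→d9:-→d10:-→d11:H2  best=H2
  + 109.208.248.0/24 (H4) depth=24
  ? 60.128.0.9  path d0:-→d1:-→d2:-→d3:-→d4:-→d5:-→d6:-→d7:-→d8:-→d9:-→d10:-→d11:H2  best=H2
  - 60.128.0.0/11 clear@11
  - 109.208.248.0/24 clear@24
  + 109.208.248.0/28 (H6) depth=28
  + 60.152.12.176/28 (H2) depth=28
  + 0.0.0.0/0 (H4) depth=0
  + 160.0.0.0/6 (H2) depth=6
  ? 109.208.248.0  path d0:H4→d1:-→d2:-→d3:-→d4:-→d5:-→d6:-→d7:-→d8:-→d9:-→d10:-→d11:-→d12:-→d13:-→d14:-→d15:-→d16:-→d17:-→d18:-→d19:-→d20:-→d21:-→d22:-→d23:-→d24:-→d25:-→d26:-→d27:-→d28:H6  best=H6
  ? 109.208.248.128  path d0:H4→d1:-→d2:-→d3:-→d4:-→d5:-→d6:-→d7:-→d8:-→d9:-→d10:-→d11:-→d12:-→d13:-→d14:-→d15:-→d16:-→d17:-→d18:-→d19:-→d20:-→d21:-→d22:-→d23:-→d24:-  best=H4
  ? 109.208.248.3  path d0:H4→d1:-→d2:-→d3:-→d4:-→d5:-→d6:-→d7:-→d8:-→d9:-→d10:-→d11:-→d12:-→d13:-→d14:-→d15:-→d16:-→d17:-→d18:-→d19:-→d20:-→d21:-→d22:-→d23:-→d24:-→d25:-→d26:-→d27:-→d28:H6  best=H6
  + 96.0.0.0/3 (H4) depth=3
  ? 109.208.248.0  path d0:H4→d1:-→d2:-→d3:H4→d4:-→d5:-→d6:-→d7:-→d8:-→d9:-→d10:-→d11:-→d12:-→d13:-→d14:-→d15:-→d16:-→d17:-→d18:-→d19:-→d20:-→d21:-→d22:-→d23:-→d24:-→d25:-→d26:-→d27:-→d28:H6  best=H6
  - 109.208.248.0/28 clear@28
  - 96.0.0.0/3 clear@3
  + 162.40.0.0/16 (H1) depth=16
  - 0.0.0.0/0 clear@0
  + 60.152.12.0/24 (H1) depth=24
  + 60.144.0.0/12 (H6) depth=12
  ? 60.152.12.1  path d0:-→d1:-→d2:-→d3:-→d4:-→d5:-→d6:-→d7:-→d8:-→d9:-→d10:-→d11:-→d12:H6→d13:-→d14:-→d15:-→d16:-→d17:-→d18:-→d19:-→d20:-→d21:-→d22:-→d23:-→d24:H1  best=H1
  + 0.0.0.0/0 (H3) depth=0
  ? 160.0.0.11  path d0:H3→d1:-→d2:-→d3:-→d4:-→d5:-→d6:H2  best=H2
  + 162.40.0.0/16 (H6) depth=16
  - 162.40.0.0/16 clear@16

== LOOKUPS ==
["H2","H2","H2","H6","H4","H6","H6","H1","H2"]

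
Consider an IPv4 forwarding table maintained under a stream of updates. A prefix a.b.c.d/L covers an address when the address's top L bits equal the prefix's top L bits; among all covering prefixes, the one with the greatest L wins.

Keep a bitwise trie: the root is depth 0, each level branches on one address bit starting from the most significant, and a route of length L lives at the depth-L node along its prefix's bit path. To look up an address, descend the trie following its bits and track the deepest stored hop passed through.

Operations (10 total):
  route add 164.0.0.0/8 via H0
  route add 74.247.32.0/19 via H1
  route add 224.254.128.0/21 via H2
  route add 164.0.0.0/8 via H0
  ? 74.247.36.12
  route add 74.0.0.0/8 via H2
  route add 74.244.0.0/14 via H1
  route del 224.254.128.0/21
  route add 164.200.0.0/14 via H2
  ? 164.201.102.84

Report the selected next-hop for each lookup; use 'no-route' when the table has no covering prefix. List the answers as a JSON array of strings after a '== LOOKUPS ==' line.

Trace:
  + 164.0.0.0/8 (H0) depth=8
  + 74.247.32.0/19 (H1) depth=19
  + 224.254.128.0/21 (H2) depth=21
  + 164.0.0.0/8 (H0) depth=8
  ? 74.247.36.12  path d0:-→d1:-→d2:-→d3:-→d4:-→d5:-→d6:-→d7:-→d8:-→d9:-→d10:-→d11:-→d12:-→d13:-→d14:-→d15:-→d16:-→d17:-→d18:-→d19:H1  best=H1
  + 74.0.0.0/8 (H2) depth=8
  + 74.244.0.0/14 (H1) depth=14
  - 224.254.128.0/21 clear@21
  + 164.200.0.0/14 (H2) depth=14
  ? 164.201.102.84  path d0:-→d1:-→d2:-→d3:-→d4:-→d5:-→d6:-→d7:-→d8:H0→d9:-→d10:-→d11:-→d12:-→d13:-→d14:H2  best=H2

== LOOKUPS ==
["H1","H2"]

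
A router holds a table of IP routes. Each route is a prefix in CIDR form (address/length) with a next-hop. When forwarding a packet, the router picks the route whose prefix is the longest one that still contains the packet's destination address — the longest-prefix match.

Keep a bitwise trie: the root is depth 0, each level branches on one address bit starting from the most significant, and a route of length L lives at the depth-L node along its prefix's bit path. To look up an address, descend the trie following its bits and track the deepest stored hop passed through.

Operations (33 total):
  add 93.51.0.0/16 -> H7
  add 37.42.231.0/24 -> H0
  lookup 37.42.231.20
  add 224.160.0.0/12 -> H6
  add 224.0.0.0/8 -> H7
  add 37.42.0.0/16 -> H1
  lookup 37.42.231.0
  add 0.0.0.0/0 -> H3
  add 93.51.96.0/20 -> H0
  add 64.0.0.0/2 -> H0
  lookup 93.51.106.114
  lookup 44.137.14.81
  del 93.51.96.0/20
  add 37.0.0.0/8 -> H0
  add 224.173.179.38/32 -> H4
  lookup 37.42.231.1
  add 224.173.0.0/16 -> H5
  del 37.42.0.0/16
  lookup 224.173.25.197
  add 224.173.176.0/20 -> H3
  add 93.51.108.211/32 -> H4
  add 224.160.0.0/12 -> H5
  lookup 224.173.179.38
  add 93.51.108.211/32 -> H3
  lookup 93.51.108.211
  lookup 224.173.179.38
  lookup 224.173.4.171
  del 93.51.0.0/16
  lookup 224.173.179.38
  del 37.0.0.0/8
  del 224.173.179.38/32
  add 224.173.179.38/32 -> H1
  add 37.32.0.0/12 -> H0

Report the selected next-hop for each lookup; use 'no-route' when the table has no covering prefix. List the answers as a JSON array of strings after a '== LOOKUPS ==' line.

Apply in order:
  add 93.51.0.0/16 -> H7 at depth 16
  add 37.42.231.0/24 -> H0 at depth 24
  ? 37.42.231.20  path d0:-→d1:-→d2:-→d3:-→d4:-→d5:-→d6:-→d7:-→d8:-→d9:-→d10:-→d11:-→d12:-→d13:-→d14:-→d15:-→d16:-→d17:-→d18:-→d19:-→d20:-→d21:-→d22:-→d23:-→d24:H0  best=H0
  add 224.160.0.0/12 -> H6 at depth 12
  add 224.0.0.0/8 -> H7 at depth 8
  add 37.42.0.0/16 -> H1 at depth 16
  ? 37.42.231.0  path d0:-→d1:-→d2:-→d3:-→d4:-→d5:-→d6:-→d7:-→d8:-→d9:-→d10:-→d11:-→d12:-→d13:-→d14:-→d15:-→d16:H1→d17:-→d18:-→d19:-→d20:-→d21:-→d22:-→d23:-→d24:H0  best=H0
  add 0.0.0.0/0 -> H3 at depth 0
  add 93.51.96.0/20 -> H0 at depth 20
  add 64.0.0.0/2 -> H0 at depth 2
  ? 93.51.106.114  path d0:H3→d1:-→d2:H0→d3:-→d4:-→d5:-→d6:-→d7:-→d8:-→d9:-→d10:-→d11:-→d12:-→d13:-→d14:-→d15:-→d16:H7→d17:-→d18:-→d19:-→d20:H0  best=H0
  ? 44.137.14.81  path d0:H3→d1:-→d2:-→d3:-→d4:-  best=H3
  - 93.51.96.0/20 clear@20
  add 37.0.0.0/8 -> H0 at depth 8
  add 224.173.179.38/32 -> H4 at depth 32
  ? 37.42.231.1  path d0:H3→d1:-→d2:-→d3:-→d4:-→d5:-→d6:-→d7:-→d8:H0→d9:-→d10:-→d11:-→d12:-→d13:-→d14:-→d15:-→d16:H1→d17:-→d18:-→d19:-→d20:-→d21:-→d22:-→d23:-→d24:H0  best=H0
  add 224.173.0.0/16 -> H5 at depth 16
  - 37.42.0.0/16 clear@16
  ? 224.173.25.197  path d0:H3→d1:-→d2:-→d3:-→d4:-→d5:-→d6:-→d7:-→d8:H7→d9:-→d10:-→d11:-→d12:H6→d13:-→d14:-→d15:-→d16:H5  best=H5
  add 224.173.176.0/20 -> H3 at depth 20
  add 93.51.108.211/32 -> H4 at depth 32
  add 224.160.0.0/12 -> H5 at depth 12
  ? 224.173.179.38  path d0:H3→d1:-→d2:-→d3:-→d4:-→d5:-→d6:-→d7:-→d8:H7→d9:-→d10:-→d11:-→d12:H5→d13:-→d14:-→d15:-→d16:H5→d17:-→d18:-→d19:-→d20:H3→d21:-→d22:-→d23:-→d24:-→d25:-→d26:-→d27:-→d28:-→d29:-→d30:-→d31:-→d32:H4  best=H4
  add 93.51.108.211/32 -> H3 at depth 32
  ? 93.51.108.211  path d0:H3→d1:-→d2:H0→d3:-→d4:-→d5:-→d6:-→d7:-→d8:-→d9:-→d10:-→d11:-→d12:-→d13:-→d14:-→d15:-→d16:H7→d17:-→d18:-→d19:-→d20:-→d21:-→d22:-→d23:-→d24:-→d25:-→d26:-→d27:-→d28:-→d29:-→d30:-→d31:-→d32:H3  best=H3
  ? 224.173.179.38  path d0:H3→d1:-→d2:-→d3:-→d4:-→d5:-→d6:-→d7:-→d8:H7→d9:-→d10:-→d11:-→d12:H5→d13:-→d14:-→d15:-→d16:H5→d17:-→d18:-→d19:-→d20:H3→d21:-→d22:-→d23:-→d24:-→d25:-→d26:-→d27:-→d28:-→d29:-→d30:-→d31:-→d32:H4  best=H4
  ? 224.173.4.171  path d0:H3→d1:-→d2:-→d3:-→d4:-→d5:-→d6:-→d7:-→d8:H7→d9:-→d10:-→d11:-→d12:H5→d13:-→d14:-→d15:-→d16:H5  best=H5
  - 93.51.0.0/16 clear@16
  ? 224.173.179.38  path d0:H3→d1:-→d2:-→d3:-→d4:-→d5:-→d6:-→d7:-→d8:H7→d9:-→d10:-→d11:-→d12:H5→d13:-→d14:-→d15:-→d16:H5→d17:-→d18:-→d19:-→d20:H3→d21:-→d22:-→d23:-→d24:-→d25:-→d26:-→d27:-→d28:-→d29:-→d30:-→d31:-→d32:H4  best=H4
  - 37.0.0.0/8 clear@8
  - 224.173.179.38/32 clear@32
  add 224.173.179.38/32 -> H1 at depth 32
  add 37.32.0.0/12 -> H0 at depth 12

== LOOKUPS ==
["H0","H0","H0","H3","H0","H5","H4","H3","H4","H5","H4"]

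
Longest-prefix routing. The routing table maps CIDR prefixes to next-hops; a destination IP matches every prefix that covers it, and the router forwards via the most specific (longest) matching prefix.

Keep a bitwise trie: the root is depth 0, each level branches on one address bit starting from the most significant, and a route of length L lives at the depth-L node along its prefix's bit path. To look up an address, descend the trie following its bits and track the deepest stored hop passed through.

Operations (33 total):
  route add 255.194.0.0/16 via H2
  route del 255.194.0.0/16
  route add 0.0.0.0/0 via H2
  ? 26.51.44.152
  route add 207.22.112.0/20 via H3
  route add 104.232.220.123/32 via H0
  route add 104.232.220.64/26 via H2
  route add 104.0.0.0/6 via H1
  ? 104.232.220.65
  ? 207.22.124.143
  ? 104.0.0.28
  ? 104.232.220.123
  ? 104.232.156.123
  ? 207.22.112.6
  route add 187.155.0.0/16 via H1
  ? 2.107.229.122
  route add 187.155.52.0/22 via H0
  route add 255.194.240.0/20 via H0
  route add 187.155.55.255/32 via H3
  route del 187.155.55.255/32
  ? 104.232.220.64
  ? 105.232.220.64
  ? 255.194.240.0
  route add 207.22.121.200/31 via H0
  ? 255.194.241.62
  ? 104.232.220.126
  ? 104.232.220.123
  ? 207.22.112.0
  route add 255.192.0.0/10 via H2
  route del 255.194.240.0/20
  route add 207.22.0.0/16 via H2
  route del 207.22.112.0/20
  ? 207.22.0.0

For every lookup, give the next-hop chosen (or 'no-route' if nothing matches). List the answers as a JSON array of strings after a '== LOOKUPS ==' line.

Process each operation:
  + 255.194.0.0/16 (H2) depth=16
  del 255.194.0.0/16 (clear depth 16)
  + 0.0.0.0/0 (H2) depth=0
  Q 26.51.44.152: descend ε ; hops seen [H2] ; pick H2
  + 207.22.112.0/20 (H3) depth=20
  + 104.232.220.123/32 (H0) depth=32
  + 104.232.220.64/26 (H2) depth=26
  + 104.0.0.0/6 (H1) depth=6
  Q 104.232.220.65: descend 01101000111010001101110001 ; hops seen [H2,H1,H2] ; pick H2
  Q 207.22.124.143: descend 11001111000101100111 ; hops seen [H2,H3] ; pick H3
  Q 104.0.0.28: descend 01101000 ; hops seen [H2,H1] ; pick H1
  Q 104.232.220.123: descend 01101000111010001101110001111011 ; hops seen [H2,H1,H2,H0] ; pick H0
  Q 104.232.156.123: descend 01101000111010001 ; hops seen [H2,H1] ; pick H1
  Q 207.22.112.6: descend 11001111000101100111 ; hops seen [H2,H3] ; pick H3
  + 187.155.0.0/16 (H1) depth=16
  Q 2.107.229.122: descend 0 ; hops seen [H2] ; pick H2
  + 187.155.52.0/22 (H0) depth=22
  + 255.194.240.0/20 (H0) depth=20
  + 187.155.55.255/32 (H3) depth=32
  del 187.155.55.255/32 (clear depth 32)
  Q 104.232.220.64: descend 01101000111010001101110001 ; hops seen [H2,H1,H2] ; pick H2
  Q 105.232.220.64: descend 0110100 ; hops seen [H2,H1] ; pick H1
  Q 255.194.240.0: descend 11111111110000101111 ; hops seen [H2,H0] ; pick H0
  + 207.22.121.200/31 (H0) depth=31
  Q 255.194.241.62: descend 11111111110000101111 ; hops seen [H2,H0] ; pick H0
  Q 104.232.220.126: descend 01101000111010001101110001111 ; hops seen [H2,H1,H2] ; pick H2
  Q 104.232.220.123: descend 01101000111010001101110001111011 ; hops seen [H2,H1,H2,H0] ; pick H0
  Q 207.22.112.0: descend 11001111000101100111 ; hops seen [H2,H3] ; pick H3
  + 255.192.0.0/10 (H2) depth=10
  del 255.194.240.0/20 (clear depth 20)
  + 207.22.0.0/16 (H2) depth=16
  del 207.22.112.0/20 (clear depth 20)
  Q 207.22.0.0: descend 11001111000101100 ; hops seen [H2,H2] ; pick H2

== LOOKUPS ==
["H2","H2","H3","H1","H0","H1","H3","H2","H2","H1","H0","H0","H2","H0","H3","H2"]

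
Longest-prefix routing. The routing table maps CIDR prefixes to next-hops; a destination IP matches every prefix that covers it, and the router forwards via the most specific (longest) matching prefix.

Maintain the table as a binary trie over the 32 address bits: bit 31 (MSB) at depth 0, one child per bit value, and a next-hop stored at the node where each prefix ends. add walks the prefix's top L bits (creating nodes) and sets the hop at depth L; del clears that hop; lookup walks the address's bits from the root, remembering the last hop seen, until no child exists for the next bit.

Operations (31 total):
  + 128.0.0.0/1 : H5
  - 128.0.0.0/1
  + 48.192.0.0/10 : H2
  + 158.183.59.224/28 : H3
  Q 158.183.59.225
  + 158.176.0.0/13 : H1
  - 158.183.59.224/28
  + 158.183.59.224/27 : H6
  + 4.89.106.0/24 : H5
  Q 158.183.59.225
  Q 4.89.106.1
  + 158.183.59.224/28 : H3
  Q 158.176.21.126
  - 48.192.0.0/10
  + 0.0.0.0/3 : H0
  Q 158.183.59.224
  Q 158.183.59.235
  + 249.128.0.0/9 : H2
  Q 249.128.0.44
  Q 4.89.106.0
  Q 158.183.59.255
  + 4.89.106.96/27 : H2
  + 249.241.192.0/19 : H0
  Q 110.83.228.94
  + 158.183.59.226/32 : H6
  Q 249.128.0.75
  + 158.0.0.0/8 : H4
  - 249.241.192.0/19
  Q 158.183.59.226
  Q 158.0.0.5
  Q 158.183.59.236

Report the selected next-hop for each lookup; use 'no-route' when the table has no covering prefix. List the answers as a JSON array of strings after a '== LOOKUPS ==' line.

Trace:
  add 128.0.0.0/1 -> H5 at depth 1
  - 128.0.0.0/1 clear@1
  add 48.192.0.0/10 -> H2 at depth 10
  add 158.183.59.224/28 -> H3 at depth 28
  lookup 158.183.59.225: bits 1001111010110111001110111110 walk d0:-→d1:-→d2:-→d3:-→d4:-→d5:-→d6:-→d7:-→d8:-→d9:-→d10:-→d11:-→d12:-→d13:-→d14:-→d15:-→d16:-→d17:-→d18:-→d19:-→d20:-→d21:-→d22:-→d23:-→d24:-→d25:-→d26:-→d27:-→d28:H3 -> H3
  add 158.176.0.0/13 -> H1 at depth 13
  - 158.183.59.224/28 clear@28
  add 158.183.59.224/27 -> H6 at depth 27
  add 4.89.106.0/24 -> H5 at depth 24
  lookup 158.183.59.225: bits 1001111010110111001110111110 walk d0:-→d1:-→d2:-→d3:-→d4:-→d5:-→d6:-→d7:-→d8:-→d9:-→d10:-→d11:-→d12:-→d13:H1→d14:-→d15:-→d16:-→d17:-→d18:-→d19:-→d20:-→d21:-→d22:-→d23:-→d24:-→d25:-→d26:-→d27:H6→d28:- -> H6
  lookup 4.89.106.1: bits 000001000101100101101010 walk d0:-→d1:-→d2:-→d3:-→d4:-→d5:-→d6:-→d7:-→d8:-→d9:-→d10:-→d11:-→d12:-→d13:-→d14:-→d15:-→d16:-→d17:-→d18:-→d19:-→d20:-→d21:-→d22:-→d23:-→d24:H5 -> H5
  add 158.183.59.224/28 -> H3 at depth 28
  lookup 158.176.21.126: bits 1001111010110 walk d0:-→d1:-→d2:-→d3:-→d4:-→d5:-→d6:-→d7:-→d8:-→d9:-→d10:-→d11:-→d12:-→d13:H1 -> H1
  - 48.192.0.0/10 clear@10
  add 0.0.0.0/3 -> H0 at depth 3
  lookup 158.183.59.224: bits 1001111010110111001110111110 walk d0:-→d1:-→d2:-→d3:-→d4:-→d5:-→d6:-→d7:-→d8:-→d9:-→d10:-→d11:-→d12:-→d13:H1→d14:-→d15:-→d16:-→d17:-→d18:-→d19:-→d20:-→d21:-→d22:-→d23:-→d24:-→d25:-→d26:-→d27:H6→d28:H3 -> H3
  lookup 158.183.59.235: bits 1001111010110111001110111110 walk d0:-→d1:-→d2:-→d3:-→d4:-→d5:-→d6:-→d7:-→d8:-→d9:-→d10:-→d11:-→d12:-→d13:H1→d14:-→d15:-→d16:-→d17:-→d18:-→d19:-→d20:-→d21:-→d22:-→d23:-→d24:-→d25:-→d26:-→d27:H6→d28:H3 -> H3
  add 249.128.0.0/9 -> H2 at depth 9
  lookup 249.128.0.44: bits 111110011 walk d0:-→d1:-→d2:-→d3:-→d4:-→d5:-→d6:-→d7:-→d8:-→d9:H2 -> H2
  lookup 4.89.106.0: bits 000001000101100101101010 walk d0:-→d1:-→d2:-→d3:H0→d4:-→d5:-→d6:-→d7:-→d8:-→d9:-→d10:-→d11:-→d12:-→d13:-→d14:-→d15:-→d16:-→d17:-→d18:-→d19:-→d20:-→d21:-→d22:-→d23:-→d24:H5 -> H5
  lookup 158.183.59.255: bits 100111101011011100111011111 walk d0:-→d1:-→d2:-→d3:-→d4:-→d5:-→d6:-→d7:-→d8:-→d9:-→d10:-→d11:-→d12:-→d13:H1→d14:-→d15:-→d16:-→d17:-→d18:-→d19:-→d20:-→d21:-→d22:-→d23:-→d24:-→d25:-→d26:-→d27:H6 -> H6
  add 4.89.106.96/27 -> H2 at depth 27
  add 249.241.192.0/19 -> H0 at depth 19
  lookup 110.83.228.94: bits 0 walk d0:-→d1:- -> no-route
  add 158.183.59.226/32 -> H6 at depth 32
  lookup 249.128.0.75: bits 111110011 walk d0:-→d1:-→d2:-→d3:-→d4:-→d5:-→d6:-→d7:-→d8:-→d9:H2 -> H2
  add 158.0.0.0/8 -> H4 at depth 8
  - 249.241.192.0/19 clear@19
  lookup 158.183.59.226: bits 10011110101101110011101111100010 walk d0:-→d1:-→d2:-→d3:-→d4:-→d5:-→d6:-→d7:-→d8:H4→d9:-→d10:-→d11:-→d12:-→d13:H1→d14:-→d15:-→d16:-→d17:-→d18:-→d19:-→d20:-→d21:-→d22:-→d23:-→d24:-→d25:-→d26:-→d27:H6→d28:H3→d29:-→d30:-→d31:-→d32:H6 -> H6
  lookup 158.0.0.5: bits 10011110 walk d0:-→d1:-→d2:-→d3:-→d4:-→d5:-→d6:-→d7:-→d8:H4 -> H4
  lookup 158.183.59.236: bits 1001111010110111001110111110 walk d0:-→d1:-→d2:-→d3:-→d4:-→d5:-→d6:-→d7:-→d8:H4→d9:-→d10:-→d11:-→d12:-→d13:H1→d14:-→d15:-→d16:-→d17:-→d18:-→d19:-→d20:-→d21:-→d22:-→d23:-→d24:-→d25:-→d26:-→d27:H6→d28:H3 -> H3

== LOOKUPS ==
["H3","H6","H5","H1","H3","H3","H2","H5","H6","no-route","H2","H6","H4","H3"]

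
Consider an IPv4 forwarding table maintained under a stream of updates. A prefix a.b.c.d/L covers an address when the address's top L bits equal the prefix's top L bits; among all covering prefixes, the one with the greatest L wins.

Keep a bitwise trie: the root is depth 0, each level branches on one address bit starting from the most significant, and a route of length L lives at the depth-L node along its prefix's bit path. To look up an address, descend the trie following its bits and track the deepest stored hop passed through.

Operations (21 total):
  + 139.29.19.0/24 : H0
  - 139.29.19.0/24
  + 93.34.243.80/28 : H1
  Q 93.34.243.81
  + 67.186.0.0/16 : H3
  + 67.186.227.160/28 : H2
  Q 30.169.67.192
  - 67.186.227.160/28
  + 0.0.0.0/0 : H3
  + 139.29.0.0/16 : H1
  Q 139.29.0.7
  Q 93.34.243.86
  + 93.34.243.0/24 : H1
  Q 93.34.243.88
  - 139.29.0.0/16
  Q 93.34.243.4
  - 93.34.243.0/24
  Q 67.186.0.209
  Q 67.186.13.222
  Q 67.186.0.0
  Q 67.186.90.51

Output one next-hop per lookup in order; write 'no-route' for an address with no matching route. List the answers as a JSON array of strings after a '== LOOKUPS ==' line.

Process each operation:
  + 139.29.19.0/24 (H0) depth=24
  del 139.29.19.0/24 (clear depth 24)
  + 93.34.243.80/28 (H1) depth=28
  ? 93.34.243.81  path d0:-→d1:-→d2:-→d3:-→d4:-→d5:-→d6:-→d7:-→d8:-→d9:-→d10:-→d11:-→d12:-→d13:-→d14:-→d15:-→d16:-→d17:-→d18:-→d19:-→d20:-→d21:-→d22:-→d23:-→d24:-→d25:-→d26:-→d27:-→d28:H1  best=H1
  + 67.186.0.0/16 (H3) depth=16
  + 67.186.227.160/28 (H2) depth=28
  ? 30.169.67.192  path d0:-→d1:-  best=no-route
  del 67.186.227.160/28 (clear depth 28)
  + 0.0.0.0/0 (H3) depth=0
  + 139.29.0.0/16 (H1) depth=16
  ? 139.29.0.7  path d0:H3→d1:-→d2:-→d3:-→d4:-→d5:-→d6:-→d7:-→d8:-→d9:-→d10:-→d11:-→d12:-→d13:-→d14:-→d15:-→d16:H1→d17:-→d18:-→d19:-  best=H1
  ? 93.34.243.86  path d0:H3→d1:-→d2:-→d3:-→d4:-→d5:-→d6:-→d7:-→d8:-→d9:-→d10:-→d11:-→d12:-→d13:-→d14:-→d15:-→d16:-→d17:-→d18:-→d19:-→d20:-→d21:-→d22:-→d23:-→d24:-→d25:-→d26:-→d27:-→d28:H1  best=H1
  + 93.34.243.0/24 (H1) depth=24
  ? 93.34.243.88  path d0:H3→d1:-→d2:-→d3:-→d4:-→d5:-→d6:-→d7:-→d8:-→d9:-→d10:-→d11:-→d12:-→d13:-→d14:-→d15:-→d16:-→d17:-→d18:-→d19:-→d20:-→d21:-→d22:-→d23:-→d24:H1→d25:-→d26:-→d27:-→d28:H1  best=H1
  del 139.29.0.0/16 (clear depth 16)
  ? 93.34.243.4  path d0:H3→d1:-→d2:-→d3:-→d4:-→d5:-→d6:-→d7:-→d8:-→d9:-→d10:-→d11:-→d12:-→d13:-→d14:-→d15:-→d16:-→d17:-→d18:-→d19:-→d20:-→d21:-→d22:-→d23:-→d24:H1→d25:-  best=H1
  del 93.34.243.0/24 (clear depth 24)
  ? 67.186.0.209  path d0:H3→d1:-→d2:-→d3:-→d4:-→d5:-→d6:-→d7:-→d8:-→d9:-→d10:-→d11:-→d12:-→d13:-→d14:-→d15:-→d16:H3  best=H3
  ? 67.186.13.222  path d0:H3→d1:-→d2:-→d3:-→d4:-→d5:-→d6:-→d7:-→d8:-→d9:-→d10:-→d11:-→d12:-→d13:-→d14:-→d15:-→d16:H3  best=H3
  ? 67.186.0.0  path d0:H3→d1:-→d2:-→d3:-→d4:-→d5:-→d6:-→d7:-→d8:-→d9:-→d10:-→d11:-→d12:-→d13:-→d14:-→d15:-→d16:H3  best=H3
  ? 67.186.90.51  path d0:H3→d1:-→d2:-→d3:-→d4:-→d5:-→d6:-→d7:-→d8:-→d9:-→d10:-→d11:-→d12:-→d13:-→d14:-→d15:-→d16:H3  best=H3

== LOOKUPS ==
["H1","no-route","H1","H1","H1","H1","H3","H3","H3","H3"]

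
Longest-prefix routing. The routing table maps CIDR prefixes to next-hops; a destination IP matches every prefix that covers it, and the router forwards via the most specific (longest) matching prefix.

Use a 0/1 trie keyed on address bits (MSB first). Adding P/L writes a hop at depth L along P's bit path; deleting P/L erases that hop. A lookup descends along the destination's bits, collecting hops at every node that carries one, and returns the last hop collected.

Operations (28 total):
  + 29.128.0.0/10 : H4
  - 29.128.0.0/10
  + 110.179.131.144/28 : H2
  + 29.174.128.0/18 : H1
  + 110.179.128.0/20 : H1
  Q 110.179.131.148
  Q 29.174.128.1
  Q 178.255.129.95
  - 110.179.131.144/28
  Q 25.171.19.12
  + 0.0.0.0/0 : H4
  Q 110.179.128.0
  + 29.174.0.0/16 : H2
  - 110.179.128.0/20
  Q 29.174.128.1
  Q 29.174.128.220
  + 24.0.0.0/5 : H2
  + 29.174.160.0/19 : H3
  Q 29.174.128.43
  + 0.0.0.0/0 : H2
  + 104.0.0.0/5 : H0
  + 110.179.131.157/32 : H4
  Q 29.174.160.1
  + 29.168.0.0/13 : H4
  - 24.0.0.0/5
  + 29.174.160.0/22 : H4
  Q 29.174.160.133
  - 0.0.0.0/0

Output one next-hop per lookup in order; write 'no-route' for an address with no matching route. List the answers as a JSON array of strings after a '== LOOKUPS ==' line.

Process each operation:
  + 29.128.0.0/10 (H4) depth=10
  del 29.128.0.0/10 (clear depth 10)
  + 110.179.131.144/28 (H2) depth=28
  + 29.174.128.0/18 (H1) depth=18
  + 110.179.128.0/20 (H1) depth=20
  lookup 110.179.131.148: bits 0110111010110011100000111001 walk d0:-→d1:-→d2:-→d3:-→d4:-→d5:-→d6:-→d7:-→d8:-→d9:-→d10:-→d11:-→d12:-→d13:-→d14:-→d15:-→d16:-→d17:-→d18:-→d19:-→d20:H1→d21:-→d22:-→d23:-→d24:-→d25:-→d26:-→d27:-→d28:H2 -> H2
  lookup 29.174.128.1: bits 000111011010111010 walk d0:-→d1:-→d2:-→d3:-→d4:-→d5:-→d6:-→d7:-→d8:-→d9:-→d10:-→d11:-→d12:-→d13:-→d14:-→d15:-→d16:-→d17:-→d18:H1 -> H1
  lookup 178.255.129.95: bits ε walk d0:- -> no-route
  del 110.179.131.144/28 (clear depth 28)
  lookup 25.171.19.12: bits 00011 walk d0:-→d1:-→d2:-→d3:-→d4:-→d5:- -> no-route
  + 0.0.0.0/0 (H4) depth=0
  lookup 110.179.128.0: bits 0110111010110011100000 walk d0:H4→d1:-→d2:-→d3:-→d4:-→d5:-→d6:-→d7:-→d8:-→d9:-→d10:-→d11:-→d12:-→d13:-→d14:-→d15:-→d16:-→d17:-→d18:-→d19:-→d20:H1→d21:-→d22:- -> H1
  + 29.174.0.0/16 (H2) depth=16
  del 110.179.128.0/20 (clear depth 20)
  lookup 29.174.128.1: bits 000111011010111010 walk d0:H4→d1:-→d2:-→d3:-→d4:-→d5:-→d6:-→d7:-→d8:-→d9:-→d10:-→d11:-→d12:-→d13:-→d14:-→d15:-→d16:H2→d17:-→d18:H1 -> H1
  lookup 29.174.128.220: bits 000111011010111010 walk d0:H4→d1:-→d2:-→d3:-→d4:-→d5:-→d6:-→d7:-→d8:-→d9:-→d10:-→d11:-→d12:-→d13:-→d14:-→d15:-→d16:H2→d17:-→d18:H1 -> H1
  + 24.0.0.0/5 (H2) depth=5
  + 29.174.160.0/19 (H3) depth=19
  lookup 29.174.128.43: bits 000111011010111010 walk d0:H4→d1:-→d2:-→d3:-→d4:-→d5:H2→d6:-→d7:-→d8:-→d9:-→d10:-→d11:-→d12:-→d13:-→d14:-→d15:-→d16:H2→d17:-→d18:H1 -> H1
  + 0.0.0.0/0 (H2) depth=0
  + 104.0.0.0/5 (H0) depth=5
  + 110.179.131.157/32 (H4) depth=32
  lookup 29.174.160.1: bits 0001110110101110101 walk d0:H2→d1:-→d2:-→d3:-→d4:-→d5:H2→d6:-→d7:-→d8:-→d9:-→d10:-→d11:-→d12:-→d13:-→d14:-→d15:-→d16:H2→d17:-→d18:H1→d19:H3 -> H3
  + 29.168.0.0/13 (H4) depth=13
  del 24.0.0.0/5 (clear depth 5)
  + 29.174.160.0/22 (H4) depth=22
  lookup 29.174.160.133: bits 0001110110101110101000 walk d0:H2→d1:-→d2:-→d3:-→d4:-→d5:-→d6:-→d7:-→d8:-→d9:-→d10:-→d11:-→d12:-→d13:H4→d14:-→d15:-→d16:H2→d17:-→d18:H1→d19:H3→d20:-→d21:-→d22:H4 -> H4
  del 0.0.0.0/0 (clear depth 0)

== LOOKUPS ==
["H2","H1","no-route","no-route","H1","H1","H1","H1","H3","H4"]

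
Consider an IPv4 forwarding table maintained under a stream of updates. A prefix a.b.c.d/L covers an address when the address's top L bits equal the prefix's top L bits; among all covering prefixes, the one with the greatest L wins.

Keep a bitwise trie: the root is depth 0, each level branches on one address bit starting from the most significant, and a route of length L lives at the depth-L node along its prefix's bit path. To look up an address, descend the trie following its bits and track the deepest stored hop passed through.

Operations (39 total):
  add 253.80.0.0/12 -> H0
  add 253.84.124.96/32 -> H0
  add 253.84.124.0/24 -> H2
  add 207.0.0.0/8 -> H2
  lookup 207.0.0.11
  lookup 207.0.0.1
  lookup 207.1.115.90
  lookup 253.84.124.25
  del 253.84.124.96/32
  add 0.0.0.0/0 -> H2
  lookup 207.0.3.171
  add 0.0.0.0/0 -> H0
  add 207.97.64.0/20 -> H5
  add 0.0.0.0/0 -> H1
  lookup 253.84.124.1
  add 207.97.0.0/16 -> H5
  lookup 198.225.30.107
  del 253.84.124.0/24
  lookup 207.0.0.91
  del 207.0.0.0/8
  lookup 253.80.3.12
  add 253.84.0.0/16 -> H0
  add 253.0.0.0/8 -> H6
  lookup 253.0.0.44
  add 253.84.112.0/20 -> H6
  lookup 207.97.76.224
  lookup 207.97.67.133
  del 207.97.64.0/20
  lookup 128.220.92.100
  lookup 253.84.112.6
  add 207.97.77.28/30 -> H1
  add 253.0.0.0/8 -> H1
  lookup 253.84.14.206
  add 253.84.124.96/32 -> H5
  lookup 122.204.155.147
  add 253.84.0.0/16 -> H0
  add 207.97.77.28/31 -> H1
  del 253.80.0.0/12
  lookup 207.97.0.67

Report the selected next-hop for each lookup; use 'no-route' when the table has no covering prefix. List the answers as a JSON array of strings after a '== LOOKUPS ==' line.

Trace:
  add 253.80.0.0/12 -> H0 at depth 12
  add 253.84.124.96/32 -> H0 at depth 32
  add 253.84.124.0/24 -> H2 at depth 24
  add 207.0.0.0/8 -> H2 at depth 8
  lookup 207.0.0.11: bits 11001111 walk d0:-→d1:-→d2:-→d3:-→d4:-→d5:-→d6:-→d7:-→d8:H2 -> H2
  lookup 207.0.0.1: bits 11001111 walk d0:-→d1:-→d2:-→d3:-→d4:-→d5:-→d6:-→d7:-→d8:H2 -> H2
  lookup 207.1.115.90: bits 11001111 walk d0:-→d1:-→d2:-→d3:-→d4:-→d5:-→d6:-→d7:-→d8:H2 -> H2
  lookup 253.84.124.25: bits 1111110101010100011111000 walk d0:-→d1:-→d2:-→d3:-→d4:-→d5:-→d6:-→d7:-→d8:-→d9:-→d10:-→d11:-→d12:H0→d13:-→d14:-→d15:-→d16:-→d17:-→d18:-→d19:-→d20:-→d21:-→d22:-→d23:-→d24:H2→d25:- -> H2
  - 253.84.124.96/32 clear@32
  add 0.0.0.0/0 -> H2 at depth 0
  lookup 207.0.3.171: bits 11001111 walk d0:H2→d1:-→d2:-→d3:-→d4:-→d5:-→d6:-→d7:-→d8:H2 -> H2
  add 0.0.0.0/0 -> H0 at depth 0
  add 207.97.64.0/20 -> H5 at depth 20
  add 0.0.0.0/0 -> H1 at depth 0
  lookup 253.84.124.1: bits 1111110101010100011111000 walk d0:H1→d1:-→d2:-→d3:-→d4:-→d5:-→d6:-→d7:-→d8:-→d9:-→d10:-→d11:-→d12:H0→d13:-→d14:-→d15:-→d16:-→d17:-→d18:-→d19:-→d20:-→d21:-→d22:-→d23:-→d24:H2→d25:- -> H2
  add 207.97.0.0/16 -> H5 at depth 16
  lookup 198.225.30.107: bits 1100 walk d0:H1→d1:-→d2:-→d3:-→d4:- -> H1
  - 253.84.124.0/24 clear@24
  lookup 207.0.0.91: bits 110011110 walk d0:H1→d1:-→d2:-→d3:-→d4:-→d5:-→d6:-→d7:-→d8:H2→d9:- -> H2
  - 207.0.0.0/8 clear@8
  lookup 253.80.3.12: bits 1111110101010 walk d0:H1→d1:-→d2:-→d3:-→d4:-→d5:-→d6:-→d7:-→d8:-→d9:-→d10:-→d11:-→d12:H0→d13:- -> H0
  add 253.84.0.0/16 -> H0 at depth 16
  add 253.0.0.0/8 -> H6 at depth 8
  lookup 253.0.0.44: bits 111111010 walk d0:H1→d1:-→d2:-→d3:-→d4:-→d5:-→d6:-→d7:-→d8:H6→d9:- -> H6
  add 253.84.112.0/20 -> H6 at depth 20
  lookup 207.97.76.224: bits 11001111011000010100 walk d0:H1→d1:-→d2:-→d3:-→d4:-→d5:-→d6:-→d7:-→d8:-→d9:-→d10:-→d11:-→d12:-→d13:-→d14:-→d15:-→d16:H5→d17:-→d18:-→d19:-→d20:H5 -> H5
  lookup 207.97.67.133: bits 11001111011000010100 walk d0:H1→d1:-→d2:-→d3:-→d4:-→d5:-→d6:-→d7:-→d8:-→d9:-→d10:-→d11:-→d12:-→d13:-→d14:-→d15:-→d16:H5→d17:-→d18:-→d19:-→d20:H5 -> H5
  - 207.97.64.0/20 clear@20
  lookup 128.220.92.100: bits 1 walk d0:H1→d1:- -> H1
  lookup 253.84.112.6: bits 11111101010101000111 walk d0:H1→d1:-→d2:-→d3:-→d4:-→d5:-→d6:-→d7:-→d8:H6→d9:-→d10:-→d11:-→d12:H0→d13:-→d14:-→d15:-→d16:H0→d17:-→d18:-→d19:-→d20:H6 -> H6
  add 207.97.77.28/30 -> H1 at depth 30
  add 253.0.0.0/8 -> H1 at depth 8
  lookup 253.84.14.206: bits 11111101010101000 walk d0:H1→d1:-→d2:-→d3:-→d4:-→d5:-→d6:-→d7:-→d8:H1→d9:-→d10:-→d11:-→d12:H0→d13:-→d14:-→d15:-→d16:H0→d17:- -> H0
  add 253.84.124.96/32 -> H5 at depth 32
  lookup 122.204.155.147: bits ε walk d0:H1 -> H1
  add 253.84.0.0/16 -> H0 at depth 16
  add 207.97.77.28/31 -> H1 at depth 31
  - 253.80.0.0/12 clear@12
  lookup 207.97.0.67: bits 11001111011000010 walk d0:H1→d1:-→d2:-→d3:-→d4:-→d5:-→d6:-→d7:-→d8:-→d9:-→d10:-→d11:-→d12:-→d13:-→d14:-→d15:-→d16:H5→d17:- -> H5

== LOOKUPS ==
["H2","H2","H2","H2","H2","H2","H1","H2","H0","H6","H5","H5","H1","H6","H0","H1","H5"]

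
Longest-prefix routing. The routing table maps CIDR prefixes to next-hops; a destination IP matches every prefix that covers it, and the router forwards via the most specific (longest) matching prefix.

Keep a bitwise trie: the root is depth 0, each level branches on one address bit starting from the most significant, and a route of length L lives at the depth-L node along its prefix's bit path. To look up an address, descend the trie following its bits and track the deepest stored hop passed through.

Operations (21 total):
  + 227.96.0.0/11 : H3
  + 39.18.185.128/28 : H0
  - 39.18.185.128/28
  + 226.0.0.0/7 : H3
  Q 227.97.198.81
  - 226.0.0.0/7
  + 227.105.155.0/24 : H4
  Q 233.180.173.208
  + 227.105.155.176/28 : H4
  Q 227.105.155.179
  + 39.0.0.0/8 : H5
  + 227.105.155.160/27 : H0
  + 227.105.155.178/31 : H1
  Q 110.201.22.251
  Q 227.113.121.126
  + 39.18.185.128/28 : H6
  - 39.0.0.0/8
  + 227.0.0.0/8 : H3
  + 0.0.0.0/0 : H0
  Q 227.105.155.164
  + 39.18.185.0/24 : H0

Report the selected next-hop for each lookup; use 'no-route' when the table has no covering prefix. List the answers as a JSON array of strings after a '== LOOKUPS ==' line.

Trace:
  add 227.96.0.0/11 -> H3 at depth 11
  add 39.18.185.128/28 -> H0 at depth 28
  del 39.18.185.128/28 (clear depth 28)
  add 226.0.0.0/7 -> H3 at depth 7
  lookup 227.97.198.81: bits 11100011011 walk d0:-→d1:-→d2:-→d3:-→d4:-→d5:-→d6:-→d7:H3→d8:-→d9:-→d10:-→d11:H3 -> H3
  del 226.0.0.0/7 (clear depth 7)
  add 227.105.155.0/24 -> H4 at depth 24
  lookup 233.180.173.208: bits 1110 walk d0:-→d1:-→d2:-→d3:-→d4:- -> no-route
  add 227.105.155.176/28 -> H4 at depth 28
  lookup 227.105.155.179: bits 1110001101101001100110111011 walk d0:-→d1:-→d2:-→d3:-→d4:-→d5:-→d6:-→d7:-→d8:-→d9:-→d10:-→d11:H3→d12:-→d13:-→d14:-→d15:-→d16:-→d17:-→d18:-→d19:-→d20:-→d21:-→d22:-→d23:-→d24:H4→d25:-→d26:-→d27:-→d28:H4 -> H4
  add 39.0.0.0/8 -> H5 at depth 8
  add 227.105.155.160/27 -> H0 at depth 27
  add 227.105.155.178/31 -> H1 at depth 31
  lookup 110.201.22.251: bits 0 walk d0:-→d1:- -> no-route
  lookup 227.113.121.126: bits 11100011011 walk d0:-→d1:-→d2:-→d3:-→d4:-→d5:-→d6:-→d7:-→d8:-→d9:-→d10:-→d11:H3 -> H3
  add 39.18.185.128/28 -> H6 at depth 28
  del 39.0.0.0/8 (clear depth 8)
  add 227.0.0.0/8 -> H3 at depth 8
  add 0.0.0.0/0 -> H0 at depth 0
  lookup 227.105.155.164: bits 111000110110100110011011101 walk d0:H0→d1:-→d2:-→d3:-→d4:-→d5:-→d6:-→d7:-→d8:H3→d9:-→d10:-→d11:H3→d12:-→d13:-→d14:-→d15:-→d16:-→d17:-→d18:-→d19:-→d20:-→d21:-→d22:-→d23:-→d24:H4→d25:-→d26:-→d27:H0 -> H0
  add 39.18.185.0/24 -> H0 at depth 24

== LOOKUPS ==
["H3","no-route","H4","no-route","H3","H0"]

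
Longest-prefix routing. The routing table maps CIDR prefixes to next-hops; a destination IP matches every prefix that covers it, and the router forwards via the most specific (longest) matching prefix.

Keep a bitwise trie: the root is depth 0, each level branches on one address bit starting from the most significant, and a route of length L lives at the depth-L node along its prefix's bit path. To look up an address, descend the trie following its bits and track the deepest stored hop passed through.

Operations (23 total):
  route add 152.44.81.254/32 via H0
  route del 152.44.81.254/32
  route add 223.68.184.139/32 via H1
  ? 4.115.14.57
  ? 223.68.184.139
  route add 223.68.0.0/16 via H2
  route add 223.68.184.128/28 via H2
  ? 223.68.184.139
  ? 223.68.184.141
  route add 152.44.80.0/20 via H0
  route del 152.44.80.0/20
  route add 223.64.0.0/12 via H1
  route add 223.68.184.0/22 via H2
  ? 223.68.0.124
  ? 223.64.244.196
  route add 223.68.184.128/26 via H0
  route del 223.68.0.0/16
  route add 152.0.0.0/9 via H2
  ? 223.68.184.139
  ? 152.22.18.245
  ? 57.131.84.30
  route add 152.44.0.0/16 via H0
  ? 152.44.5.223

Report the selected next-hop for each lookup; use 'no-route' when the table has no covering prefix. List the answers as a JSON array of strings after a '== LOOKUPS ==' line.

Trace:
  + 152.44.81.254/32 (H0) depth=32
  - 152.44.81.254/32 clear@32
  + 223.68.184.139/32 (H1) depth=32
  lookup 4.115.14.57: bits ε walk d0:- -> no-route
  lookup 223.68.184.139: bits 11011111010001001011100010001011 walk d0:-→d1:-→d2:-→d3:-→d4:-→d5:-→d6:-→d7:-→d8:-→d9:-→d10:-→d11:-→d12:-→d13:-→d14:-→d15:-→d16:-→d17:-→d18:-→d19:-→d20:-→d21:-→d22:-→d23:-→d24:-→d25:-→d26:-→d27:-→d28:-→d29:-→d30:-→d31:-→d32:H1 -> H1
  + 223.68.0.0/16 (H2) depth=16
  + 223.68.184.128/28 (H2) depth=28
  lookup 223.68.184.139: bits 11011111010001001011100010001011 walk d0:-→d1:-→d2:-→d3:-→d4:-→d5:-→d6:-→d7:-→d8:-→d9:-→d10:-→d11:-→d12:-→d13:-→d14:-→d15:-→d16:H2→d17:-→d18:-→d19:-→d20:-→d21:-→d22:-→d23:-→d24:-→d25:-→d26:-→d27:-→d28:H2→d29:-→d30:-→d31:-→d32:H1 -> H1
  lookup 223.68.184.141: bits 11011111010001001011100010001 walk d0:-→d1:-→d2:-→d3:-→d4:-→d5:-→d6:-→d7:-→d8:-→d9:-→d10:-→d11:-→d12:-→d13:-→d14:-→d15:-→d16:H2→d17:-→d18:-→d19:-→d20:-→d21:-→d22:-→d23:-→d24:-→d25:-→d26:-→d27:-→d28:H2→d29:- -> H2
  + 152.44.80.0/20 (H0) depth=20
  - 152.44.80.0/20 clear@20
  + 223.64.0.0/12 (H1) depth=12
  + 223.68.184.0/22 (H2) depth=22
  lookup 223.68.0.124: bits 1101111101000100 walk d0:-→d1:-→d2:-→d3:-→d4:-→d5:-→d6:-→d7:-→d8:-→d9:-→d10:-→d11:-→d12:H1→d13:-→d14:-→d15:-→d16:H2 -> H2
  lookup 223.64.244.196: bits 1101111101000 walk d0:-→d1:-→d2:-→d3:-→d4:-→d5:-→d6:-→d7:-→d8:-→d9:-→d10:-→d11:-→d12:H1→d13:- -> H1
  + 223.68.184.128/26 (H0) depth=26
  - 223.68.0.0/16 clear@16
  + 152.0.0.0/9 (H2) depth=9
  lookup 223.68.184.139: bits 11011111010001001011100010001011 walk d0:-→d1:-→d2:-→d3:-→d4:-→d5:-→d6:-→d7:-→d8:-→d9:-→d10:-→d11:-→d12:H1→d13:-→d14:-→d15:-→d16:-→d17:-→d18:-→d19:-→d20:-→d21:-→d22:H2→d23:-→d24:-→d25:-→d26:H0→d27:-→d28:H2→d29:-→d30:-→d31:-→d32:H1 -> H1
  lookup 152.22.18.245: bits 1001100000 walk d0:-→d1:-→d2:-→d3:-→d4:-→d5:-→d6:-→d7:-→d8:-→d9:H2→d10:- -> H2
  lookup 57.131.84.30: bits ε walk d0:- -> no-route
  + 152.44.0.0/16 (H0) depth=16
  lookup 152.44.5.223: bits 10011000001011000 walk d0:-→d1:-→d2:-→d3:-→d4:-→d5:-→d6:-→d7:-→d8:-→d9:H2→d10:-→d11:-→d12:-→d13:-→d14:-→d15:-→d16:H0→d17:- -> H0

== LOOKUPS ==
["no-route","H1","H1","H2","H2","H1","H1","H2","no-route","H0"]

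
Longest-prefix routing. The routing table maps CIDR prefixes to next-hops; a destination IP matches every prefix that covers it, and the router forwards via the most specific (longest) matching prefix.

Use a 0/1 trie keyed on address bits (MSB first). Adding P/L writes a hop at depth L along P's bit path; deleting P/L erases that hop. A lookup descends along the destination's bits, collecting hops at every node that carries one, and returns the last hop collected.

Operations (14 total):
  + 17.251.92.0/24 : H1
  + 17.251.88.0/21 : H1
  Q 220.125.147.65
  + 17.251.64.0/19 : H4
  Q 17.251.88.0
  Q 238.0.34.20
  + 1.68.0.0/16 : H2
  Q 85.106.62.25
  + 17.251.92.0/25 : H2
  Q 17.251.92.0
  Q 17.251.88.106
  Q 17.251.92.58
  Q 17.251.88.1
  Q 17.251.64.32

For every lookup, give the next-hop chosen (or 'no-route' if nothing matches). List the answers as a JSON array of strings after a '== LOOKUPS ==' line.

Process each operation:
  + 17.251.92.0/24 (H1) depth=24
  + 17.251.88.0/21 (H1) depth=21
  Q 220.125.147.65: descend ε ; hops seen [∅] ; pick no-route
  + 17.251.64.0/19 (H4) depth=19
  Q 17.251.88.0: descend 000100011111101101011 ; hops seen [H4,H1] ; pick H1
  Q 238.0.34.20: descend ε ; hops seen [∅] ; pick no-route
  + 1.68.0.0/16 (H2) depth=16
  Q 85.106.62.25: descend 0 ; hops seen [∅] ; pick no-route
  + 17.251.92.0/25 (H2) depth=25
  Q 17.251.92.0: descend 0001000111111011010111000 ; hops seen [H4,H1,H1,H2] ; pick H2
  Q 17.251.88.106: descend 000100011111101101011 ; hops seen [H4,H1] ; pick H1
  Q 17.251.92.58: descend 0001000111111011010111000 ; hops seen [H4,H1,H1,H2] ; pick H2
  Q 17.251.88.1: descend 000100011111101101011 ; hops seen [H4,H1] ; pick H1
  Q 17.251.64.32: descend 0001000111111011010 ; hops seen [H4] ; pick H4

== LOOKUPS ==
["no-route","H1","no-route","no-route","H2","H1","H2","H1","H4"]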